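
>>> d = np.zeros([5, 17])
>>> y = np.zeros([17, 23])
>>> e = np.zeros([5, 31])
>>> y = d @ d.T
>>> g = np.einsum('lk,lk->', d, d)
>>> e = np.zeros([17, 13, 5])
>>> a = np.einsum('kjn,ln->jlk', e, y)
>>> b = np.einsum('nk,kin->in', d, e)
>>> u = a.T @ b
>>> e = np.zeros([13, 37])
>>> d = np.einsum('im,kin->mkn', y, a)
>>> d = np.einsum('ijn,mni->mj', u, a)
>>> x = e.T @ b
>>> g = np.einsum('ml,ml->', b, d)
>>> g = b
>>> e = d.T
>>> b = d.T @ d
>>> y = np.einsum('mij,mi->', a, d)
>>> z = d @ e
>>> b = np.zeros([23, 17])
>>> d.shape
(13, 5)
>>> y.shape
()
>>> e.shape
(5, 13)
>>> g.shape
(13, 5)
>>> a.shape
(13, 5, 17)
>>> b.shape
(23, 17)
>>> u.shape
(17, 5, 5)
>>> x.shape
(37, 5)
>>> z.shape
(13, 13)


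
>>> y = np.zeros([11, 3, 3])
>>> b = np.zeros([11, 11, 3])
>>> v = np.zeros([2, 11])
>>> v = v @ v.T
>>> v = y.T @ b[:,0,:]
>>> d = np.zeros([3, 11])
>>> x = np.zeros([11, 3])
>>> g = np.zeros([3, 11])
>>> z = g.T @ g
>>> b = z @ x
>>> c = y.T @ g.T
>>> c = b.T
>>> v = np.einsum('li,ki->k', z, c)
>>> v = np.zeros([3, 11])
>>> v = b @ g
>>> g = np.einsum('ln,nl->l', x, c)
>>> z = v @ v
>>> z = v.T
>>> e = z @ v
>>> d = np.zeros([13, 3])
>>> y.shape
(11, 3, 3)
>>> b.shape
(11, 3)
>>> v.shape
(11, 11)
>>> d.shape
(13, 3)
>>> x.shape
(11, 3)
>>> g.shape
(11,)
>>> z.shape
(11, 11)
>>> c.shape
(3, 11)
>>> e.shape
(11, 11)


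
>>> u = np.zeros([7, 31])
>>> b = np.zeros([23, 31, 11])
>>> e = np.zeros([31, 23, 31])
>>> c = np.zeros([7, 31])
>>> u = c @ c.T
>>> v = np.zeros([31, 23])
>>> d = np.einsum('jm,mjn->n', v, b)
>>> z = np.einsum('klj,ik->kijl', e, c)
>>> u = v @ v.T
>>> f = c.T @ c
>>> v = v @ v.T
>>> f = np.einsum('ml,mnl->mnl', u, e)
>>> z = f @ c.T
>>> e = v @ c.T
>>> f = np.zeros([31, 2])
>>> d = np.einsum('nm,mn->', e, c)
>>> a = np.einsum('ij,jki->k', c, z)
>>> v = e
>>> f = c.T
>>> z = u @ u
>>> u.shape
(31, 31)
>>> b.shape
(23, 31, 11)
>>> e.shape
(31, 7)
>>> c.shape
(7, 31)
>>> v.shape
(31, 7)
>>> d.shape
()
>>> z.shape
(31, 31)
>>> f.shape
(31, 7)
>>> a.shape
(23,)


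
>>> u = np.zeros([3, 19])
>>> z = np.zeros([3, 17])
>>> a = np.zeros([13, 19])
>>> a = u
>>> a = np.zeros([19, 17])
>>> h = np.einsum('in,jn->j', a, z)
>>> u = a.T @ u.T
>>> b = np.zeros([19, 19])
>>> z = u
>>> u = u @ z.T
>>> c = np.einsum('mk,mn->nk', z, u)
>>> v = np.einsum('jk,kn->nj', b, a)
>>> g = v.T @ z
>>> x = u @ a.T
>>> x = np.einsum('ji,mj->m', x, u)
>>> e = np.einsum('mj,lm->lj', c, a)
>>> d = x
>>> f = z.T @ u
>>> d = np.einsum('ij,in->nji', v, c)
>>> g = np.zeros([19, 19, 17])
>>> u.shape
(17, 17)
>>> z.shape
(17, 3)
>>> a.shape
(19, 17)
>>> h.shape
(3,)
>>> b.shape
(19, 19)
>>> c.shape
(17, 3)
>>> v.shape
(17, 19)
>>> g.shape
(19, 19, 17)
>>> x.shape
(17,)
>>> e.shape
(19, 3)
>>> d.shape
(3, 19, 17)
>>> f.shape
(3, 17)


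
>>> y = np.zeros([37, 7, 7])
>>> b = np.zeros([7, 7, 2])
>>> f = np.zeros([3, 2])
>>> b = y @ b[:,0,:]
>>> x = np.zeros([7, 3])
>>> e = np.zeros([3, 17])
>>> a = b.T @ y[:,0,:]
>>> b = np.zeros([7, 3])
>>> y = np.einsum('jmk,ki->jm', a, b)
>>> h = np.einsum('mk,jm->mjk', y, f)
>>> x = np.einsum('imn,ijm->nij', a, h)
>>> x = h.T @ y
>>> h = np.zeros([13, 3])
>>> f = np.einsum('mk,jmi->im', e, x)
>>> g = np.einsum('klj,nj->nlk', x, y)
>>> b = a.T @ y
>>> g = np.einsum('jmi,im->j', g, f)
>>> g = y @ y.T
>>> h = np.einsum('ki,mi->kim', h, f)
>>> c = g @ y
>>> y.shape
(2, 7)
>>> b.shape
(7, 7, 7)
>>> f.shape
(7, 3)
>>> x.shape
(7, 3, 7)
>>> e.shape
(3, 17)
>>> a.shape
(2, 7, 7)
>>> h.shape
(13, 3, 7)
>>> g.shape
(2, 2)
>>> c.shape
(2, 7)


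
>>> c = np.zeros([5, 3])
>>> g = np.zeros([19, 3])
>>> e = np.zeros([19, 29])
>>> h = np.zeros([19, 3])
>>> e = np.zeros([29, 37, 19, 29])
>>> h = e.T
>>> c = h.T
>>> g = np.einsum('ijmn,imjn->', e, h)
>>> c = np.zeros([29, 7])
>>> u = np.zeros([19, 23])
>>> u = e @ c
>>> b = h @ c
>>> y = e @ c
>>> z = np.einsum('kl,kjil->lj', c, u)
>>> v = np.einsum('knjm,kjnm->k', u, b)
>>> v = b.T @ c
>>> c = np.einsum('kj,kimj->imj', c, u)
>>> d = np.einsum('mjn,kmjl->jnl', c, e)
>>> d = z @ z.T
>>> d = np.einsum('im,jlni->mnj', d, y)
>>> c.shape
(37, 19, 7)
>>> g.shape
()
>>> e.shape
(29, 37, 19, 29)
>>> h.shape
(29, 19, 37, 29)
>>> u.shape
(29, 37, 19, 7)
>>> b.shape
(29, 19, 37, 7)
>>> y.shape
(29, 37, 19, 7)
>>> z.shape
(7, 37)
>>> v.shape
(7, 37, 19, 7)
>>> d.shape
(7, 19, 29)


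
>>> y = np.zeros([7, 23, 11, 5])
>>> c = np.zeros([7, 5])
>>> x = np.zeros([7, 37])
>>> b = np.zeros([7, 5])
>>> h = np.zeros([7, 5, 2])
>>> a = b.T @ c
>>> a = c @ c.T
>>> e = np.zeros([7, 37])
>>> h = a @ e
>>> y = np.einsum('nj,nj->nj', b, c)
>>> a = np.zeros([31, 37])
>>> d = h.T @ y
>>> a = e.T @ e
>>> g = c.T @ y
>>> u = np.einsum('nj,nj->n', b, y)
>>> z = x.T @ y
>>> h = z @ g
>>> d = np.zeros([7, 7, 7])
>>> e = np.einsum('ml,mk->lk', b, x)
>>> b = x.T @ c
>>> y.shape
(7, 5)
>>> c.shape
(7, 5)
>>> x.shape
(7, 37)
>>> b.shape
(37, 5)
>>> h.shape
(37, 5)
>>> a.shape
(37, 37)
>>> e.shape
(5, 37)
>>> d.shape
(7, 7, 7)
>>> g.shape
(5, 5)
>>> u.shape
(7,)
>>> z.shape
(37, 5)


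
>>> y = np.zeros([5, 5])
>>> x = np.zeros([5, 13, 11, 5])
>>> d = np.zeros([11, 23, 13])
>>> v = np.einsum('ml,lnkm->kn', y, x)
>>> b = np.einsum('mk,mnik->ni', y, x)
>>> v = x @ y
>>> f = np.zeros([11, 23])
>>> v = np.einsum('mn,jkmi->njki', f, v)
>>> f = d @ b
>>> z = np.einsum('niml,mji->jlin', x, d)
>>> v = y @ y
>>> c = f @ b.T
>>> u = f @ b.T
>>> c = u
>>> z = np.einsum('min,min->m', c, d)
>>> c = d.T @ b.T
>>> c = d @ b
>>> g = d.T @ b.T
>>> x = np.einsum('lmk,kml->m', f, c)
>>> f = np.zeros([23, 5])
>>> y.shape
(5, 5)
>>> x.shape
(23,)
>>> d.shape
(11, 23, 13)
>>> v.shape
(5, 5)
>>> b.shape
(13, 11)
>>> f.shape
(23, 5)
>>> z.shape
(11,)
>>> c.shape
(11, 23, 11)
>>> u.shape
(11, 23, 13)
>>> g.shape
(13, 23, 13)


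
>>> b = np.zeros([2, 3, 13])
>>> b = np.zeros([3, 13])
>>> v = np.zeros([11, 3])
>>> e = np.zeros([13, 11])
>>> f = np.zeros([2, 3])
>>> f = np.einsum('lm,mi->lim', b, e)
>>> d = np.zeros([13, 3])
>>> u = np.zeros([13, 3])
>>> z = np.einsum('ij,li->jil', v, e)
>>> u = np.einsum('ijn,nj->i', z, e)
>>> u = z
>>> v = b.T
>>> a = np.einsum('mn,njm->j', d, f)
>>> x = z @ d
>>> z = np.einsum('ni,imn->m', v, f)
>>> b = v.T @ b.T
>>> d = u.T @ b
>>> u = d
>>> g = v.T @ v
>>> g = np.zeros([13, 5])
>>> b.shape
(3, 3)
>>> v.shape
(13, 3)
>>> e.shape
(13, 11)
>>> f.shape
(3, 11, 13)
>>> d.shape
(13, 11, 3)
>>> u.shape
(13, 11, 3)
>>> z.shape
(11,)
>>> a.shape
(11,)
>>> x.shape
(3, 11, 3)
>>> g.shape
(13, 5)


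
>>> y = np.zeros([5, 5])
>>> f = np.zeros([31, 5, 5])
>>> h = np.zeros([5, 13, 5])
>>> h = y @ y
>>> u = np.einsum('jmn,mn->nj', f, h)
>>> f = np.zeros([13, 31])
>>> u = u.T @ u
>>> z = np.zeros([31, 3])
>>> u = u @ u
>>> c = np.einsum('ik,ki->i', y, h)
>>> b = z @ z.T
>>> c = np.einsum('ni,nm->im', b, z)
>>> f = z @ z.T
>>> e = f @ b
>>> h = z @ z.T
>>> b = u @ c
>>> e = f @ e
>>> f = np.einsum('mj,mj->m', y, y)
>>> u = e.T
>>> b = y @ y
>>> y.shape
(5, 5)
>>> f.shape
(5,)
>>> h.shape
(31, 31)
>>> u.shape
(31, 31)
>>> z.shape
(31, 3)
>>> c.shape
(31, 3)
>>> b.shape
(5, 5)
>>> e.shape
(31, 31)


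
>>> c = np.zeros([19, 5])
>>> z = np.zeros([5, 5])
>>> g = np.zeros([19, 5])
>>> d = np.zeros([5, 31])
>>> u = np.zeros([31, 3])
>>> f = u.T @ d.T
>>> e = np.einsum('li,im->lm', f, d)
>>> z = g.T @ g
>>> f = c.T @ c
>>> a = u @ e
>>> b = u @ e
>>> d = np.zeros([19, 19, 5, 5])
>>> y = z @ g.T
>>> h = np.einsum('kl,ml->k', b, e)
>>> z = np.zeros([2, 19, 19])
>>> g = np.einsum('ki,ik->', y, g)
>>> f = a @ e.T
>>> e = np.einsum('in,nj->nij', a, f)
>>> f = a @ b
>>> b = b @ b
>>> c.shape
(19, 5)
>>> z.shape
(2, 19, 19)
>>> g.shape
()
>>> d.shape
(19, 19, 5, 5)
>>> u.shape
(31, 3)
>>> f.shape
(31, 31)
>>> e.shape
(31, 31, 3)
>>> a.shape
(31, 31)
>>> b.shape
(31, 31)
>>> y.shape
(5, 19)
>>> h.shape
(31,)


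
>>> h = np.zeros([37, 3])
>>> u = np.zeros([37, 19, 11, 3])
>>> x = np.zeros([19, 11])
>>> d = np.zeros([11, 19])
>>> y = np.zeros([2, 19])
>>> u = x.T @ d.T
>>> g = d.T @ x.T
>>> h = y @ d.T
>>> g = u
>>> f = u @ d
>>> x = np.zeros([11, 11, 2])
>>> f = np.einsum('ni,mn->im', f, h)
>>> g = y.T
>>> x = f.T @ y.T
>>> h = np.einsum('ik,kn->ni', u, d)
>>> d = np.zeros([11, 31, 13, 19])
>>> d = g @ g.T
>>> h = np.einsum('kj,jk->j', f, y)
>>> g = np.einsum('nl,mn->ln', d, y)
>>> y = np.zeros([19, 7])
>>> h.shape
(2,)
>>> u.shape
(11, 11)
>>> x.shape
(2, 2)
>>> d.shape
(19, 19)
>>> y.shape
(19, 7)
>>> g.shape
(19, 19)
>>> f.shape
(19, 2)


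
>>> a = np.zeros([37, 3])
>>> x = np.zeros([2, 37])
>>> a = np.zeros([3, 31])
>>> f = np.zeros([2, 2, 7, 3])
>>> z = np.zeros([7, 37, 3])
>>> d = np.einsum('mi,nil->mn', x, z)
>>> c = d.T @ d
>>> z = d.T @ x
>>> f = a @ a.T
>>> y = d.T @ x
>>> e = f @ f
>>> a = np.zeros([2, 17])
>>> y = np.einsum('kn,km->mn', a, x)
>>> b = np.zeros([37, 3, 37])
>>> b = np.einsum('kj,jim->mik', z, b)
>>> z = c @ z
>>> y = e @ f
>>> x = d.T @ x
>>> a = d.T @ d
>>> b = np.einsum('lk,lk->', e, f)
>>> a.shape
(7, 7)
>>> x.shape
(7, 37)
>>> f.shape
(3, 3)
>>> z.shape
(7, 37)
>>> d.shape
(2, 7)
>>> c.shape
(7, 7)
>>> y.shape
(3, 3)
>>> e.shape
(3, 3)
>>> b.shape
()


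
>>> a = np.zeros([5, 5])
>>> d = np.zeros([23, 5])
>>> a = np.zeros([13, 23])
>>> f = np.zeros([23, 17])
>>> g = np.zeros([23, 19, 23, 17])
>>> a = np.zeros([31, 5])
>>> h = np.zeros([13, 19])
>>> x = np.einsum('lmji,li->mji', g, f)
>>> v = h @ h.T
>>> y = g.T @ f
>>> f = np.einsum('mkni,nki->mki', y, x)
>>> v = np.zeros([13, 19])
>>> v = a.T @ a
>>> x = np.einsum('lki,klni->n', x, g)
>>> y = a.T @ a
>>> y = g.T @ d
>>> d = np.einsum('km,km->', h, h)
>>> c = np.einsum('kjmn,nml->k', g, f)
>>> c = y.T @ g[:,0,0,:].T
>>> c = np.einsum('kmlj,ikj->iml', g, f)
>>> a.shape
(31, 5)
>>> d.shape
()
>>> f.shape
(17, 23, 17)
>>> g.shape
(23, 19, 23, 17)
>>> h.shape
(13, 19)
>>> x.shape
(23,)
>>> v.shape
(5, 5)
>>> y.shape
(17, 23, 19, 5)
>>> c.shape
(17, 19, 23)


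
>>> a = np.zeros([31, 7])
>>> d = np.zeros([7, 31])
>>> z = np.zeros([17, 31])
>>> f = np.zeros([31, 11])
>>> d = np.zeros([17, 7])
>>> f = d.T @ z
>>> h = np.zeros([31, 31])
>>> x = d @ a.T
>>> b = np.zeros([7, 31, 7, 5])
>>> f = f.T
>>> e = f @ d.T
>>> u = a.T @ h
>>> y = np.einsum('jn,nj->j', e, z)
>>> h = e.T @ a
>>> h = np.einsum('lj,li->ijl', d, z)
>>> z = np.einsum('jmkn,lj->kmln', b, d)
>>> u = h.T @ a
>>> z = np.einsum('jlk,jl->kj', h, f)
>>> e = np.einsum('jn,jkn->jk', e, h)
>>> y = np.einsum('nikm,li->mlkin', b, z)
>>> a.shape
(31, 7)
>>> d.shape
(17, 7)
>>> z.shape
(17, 31)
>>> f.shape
(31, 7)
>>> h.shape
(31, 7, 17)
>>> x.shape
(17, 31)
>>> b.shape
(7, 31, 7, 5)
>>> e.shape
(31, 7)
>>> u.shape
(17, 7, 7)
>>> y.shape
(5, 17, 7, 31, 7)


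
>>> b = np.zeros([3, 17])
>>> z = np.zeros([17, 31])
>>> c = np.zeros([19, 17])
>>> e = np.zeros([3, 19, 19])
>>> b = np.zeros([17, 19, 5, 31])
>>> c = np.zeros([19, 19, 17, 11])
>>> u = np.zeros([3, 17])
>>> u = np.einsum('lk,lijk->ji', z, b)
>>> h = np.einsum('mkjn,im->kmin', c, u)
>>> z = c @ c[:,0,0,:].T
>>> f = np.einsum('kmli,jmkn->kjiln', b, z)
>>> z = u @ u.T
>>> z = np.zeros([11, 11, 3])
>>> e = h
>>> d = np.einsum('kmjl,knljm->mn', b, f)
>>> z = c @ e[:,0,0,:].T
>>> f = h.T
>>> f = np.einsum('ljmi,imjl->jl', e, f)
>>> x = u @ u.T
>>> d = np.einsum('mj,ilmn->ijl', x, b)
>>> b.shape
(17, 19, 5, 31)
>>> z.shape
(19, 19, 17, 19)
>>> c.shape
(19, 19, 17, 11)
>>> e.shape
(19, 19, 5, 11)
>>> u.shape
(5, 19)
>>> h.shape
(19, 19, 5, 11)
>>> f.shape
(19, 19)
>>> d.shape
(17, 5, 19)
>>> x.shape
(5, 5)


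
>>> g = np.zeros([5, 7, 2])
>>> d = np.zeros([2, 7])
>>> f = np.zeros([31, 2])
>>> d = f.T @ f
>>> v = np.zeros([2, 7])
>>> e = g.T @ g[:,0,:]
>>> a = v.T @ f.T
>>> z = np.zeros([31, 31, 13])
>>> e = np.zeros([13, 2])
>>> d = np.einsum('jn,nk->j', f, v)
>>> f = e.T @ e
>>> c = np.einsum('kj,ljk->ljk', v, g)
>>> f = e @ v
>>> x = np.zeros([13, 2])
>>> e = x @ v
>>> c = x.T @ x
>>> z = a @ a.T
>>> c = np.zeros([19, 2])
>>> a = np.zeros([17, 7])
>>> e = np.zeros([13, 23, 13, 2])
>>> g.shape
(5, 7, 2)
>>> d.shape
(31,)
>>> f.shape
(13, 7)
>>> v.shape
(2, 7)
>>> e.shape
(13, 23, 13, 2)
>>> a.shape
(17, 7)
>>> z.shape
(7, 7)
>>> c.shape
(19, 2)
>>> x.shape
(13, 2)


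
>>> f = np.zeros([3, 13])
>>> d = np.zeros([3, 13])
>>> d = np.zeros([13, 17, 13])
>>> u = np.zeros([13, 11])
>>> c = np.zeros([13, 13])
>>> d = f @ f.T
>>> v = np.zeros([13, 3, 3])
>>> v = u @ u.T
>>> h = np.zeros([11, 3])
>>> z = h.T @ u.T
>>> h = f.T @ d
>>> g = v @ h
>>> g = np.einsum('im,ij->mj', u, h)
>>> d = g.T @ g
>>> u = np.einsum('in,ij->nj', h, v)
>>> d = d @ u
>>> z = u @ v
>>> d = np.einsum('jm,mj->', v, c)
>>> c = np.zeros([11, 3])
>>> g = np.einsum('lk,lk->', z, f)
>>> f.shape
(3, 13)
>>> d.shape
()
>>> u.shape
(3, 13)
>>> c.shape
(11, 3)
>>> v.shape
(13, 13)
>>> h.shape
(13, 3)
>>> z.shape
(3, 13)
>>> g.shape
()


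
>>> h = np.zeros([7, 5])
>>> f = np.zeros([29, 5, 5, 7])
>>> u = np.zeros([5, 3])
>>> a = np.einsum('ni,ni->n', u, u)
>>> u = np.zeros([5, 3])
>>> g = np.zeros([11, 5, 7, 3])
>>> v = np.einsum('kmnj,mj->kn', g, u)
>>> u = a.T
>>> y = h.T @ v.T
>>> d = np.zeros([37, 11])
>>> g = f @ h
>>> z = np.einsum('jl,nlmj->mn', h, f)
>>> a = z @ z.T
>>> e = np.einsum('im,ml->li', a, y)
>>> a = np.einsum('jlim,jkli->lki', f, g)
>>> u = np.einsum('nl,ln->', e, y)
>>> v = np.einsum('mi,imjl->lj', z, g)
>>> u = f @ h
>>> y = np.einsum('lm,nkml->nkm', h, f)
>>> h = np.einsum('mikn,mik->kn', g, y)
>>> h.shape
(5, 5)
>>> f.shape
(29, 5, 5, 7)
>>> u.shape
(29, 5, 5, 5)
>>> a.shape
(5, 5, 5)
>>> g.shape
(29, 5, 5, 5)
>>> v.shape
(5, 5)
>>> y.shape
(29, 5, 5)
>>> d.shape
(37, 11)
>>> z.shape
(5, 29)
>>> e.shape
(11, 5)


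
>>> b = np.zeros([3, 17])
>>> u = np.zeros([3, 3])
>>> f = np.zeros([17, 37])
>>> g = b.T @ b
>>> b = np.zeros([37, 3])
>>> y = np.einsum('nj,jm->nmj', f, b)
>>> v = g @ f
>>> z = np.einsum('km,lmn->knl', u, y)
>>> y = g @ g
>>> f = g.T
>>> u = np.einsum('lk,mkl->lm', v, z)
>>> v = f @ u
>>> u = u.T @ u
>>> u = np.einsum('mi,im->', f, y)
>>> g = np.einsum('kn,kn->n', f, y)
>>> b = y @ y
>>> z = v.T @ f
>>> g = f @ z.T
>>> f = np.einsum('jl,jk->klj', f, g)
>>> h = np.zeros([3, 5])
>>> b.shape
(17, 17)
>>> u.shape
()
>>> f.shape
(3, 17, 17)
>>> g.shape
(17, 3)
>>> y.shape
(17, 17)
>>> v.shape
(17, 3)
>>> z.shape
(3, 17)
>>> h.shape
(3, 5)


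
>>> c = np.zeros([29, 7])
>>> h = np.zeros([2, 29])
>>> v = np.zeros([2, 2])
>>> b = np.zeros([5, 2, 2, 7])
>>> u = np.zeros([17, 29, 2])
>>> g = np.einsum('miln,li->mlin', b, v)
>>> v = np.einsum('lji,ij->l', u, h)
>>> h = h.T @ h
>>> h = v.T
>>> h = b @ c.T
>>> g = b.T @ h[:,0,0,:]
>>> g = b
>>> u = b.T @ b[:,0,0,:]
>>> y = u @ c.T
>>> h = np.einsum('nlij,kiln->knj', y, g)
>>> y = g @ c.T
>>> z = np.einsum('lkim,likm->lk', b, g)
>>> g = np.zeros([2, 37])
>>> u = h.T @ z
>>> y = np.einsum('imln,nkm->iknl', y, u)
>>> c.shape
(29, 7)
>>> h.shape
(5, 7, 29)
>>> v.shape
(17,)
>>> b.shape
(5, 2, 2, 7)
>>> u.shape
(29, 7, 2)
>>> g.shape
(2, 37)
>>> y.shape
(5, 7, 29, 2)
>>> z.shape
(5, 2)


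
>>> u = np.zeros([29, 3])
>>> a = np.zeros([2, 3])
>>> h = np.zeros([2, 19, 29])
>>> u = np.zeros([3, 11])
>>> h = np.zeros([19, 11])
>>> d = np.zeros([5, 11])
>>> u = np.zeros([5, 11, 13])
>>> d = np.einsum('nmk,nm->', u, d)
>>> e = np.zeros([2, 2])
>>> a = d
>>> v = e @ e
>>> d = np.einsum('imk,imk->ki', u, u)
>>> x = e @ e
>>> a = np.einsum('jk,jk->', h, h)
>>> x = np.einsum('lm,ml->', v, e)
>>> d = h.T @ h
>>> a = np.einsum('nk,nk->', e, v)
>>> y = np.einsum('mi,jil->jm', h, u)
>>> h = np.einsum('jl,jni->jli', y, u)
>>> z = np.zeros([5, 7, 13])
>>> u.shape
(5, 11, 13)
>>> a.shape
()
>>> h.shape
(5, 19, 13)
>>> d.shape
(11, 11)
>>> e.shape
(2, 2)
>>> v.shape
(2, 2)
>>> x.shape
()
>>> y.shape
(5, 19)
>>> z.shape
(5, 7, 13)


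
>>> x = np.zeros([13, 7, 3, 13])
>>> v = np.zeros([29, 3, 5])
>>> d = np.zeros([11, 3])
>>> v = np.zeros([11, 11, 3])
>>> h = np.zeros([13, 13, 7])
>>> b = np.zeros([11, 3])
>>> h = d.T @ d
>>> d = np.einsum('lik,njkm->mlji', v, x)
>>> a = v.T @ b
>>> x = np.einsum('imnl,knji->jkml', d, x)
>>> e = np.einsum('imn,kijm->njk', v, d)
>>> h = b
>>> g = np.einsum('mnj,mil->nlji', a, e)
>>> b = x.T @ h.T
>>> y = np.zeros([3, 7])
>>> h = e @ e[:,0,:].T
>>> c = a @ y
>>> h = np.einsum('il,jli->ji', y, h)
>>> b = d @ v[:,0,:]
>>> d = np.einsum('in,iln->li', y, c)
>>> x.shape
(3, 13, 11, 11)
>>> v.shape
(11, 11, 3)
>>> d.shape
(11, 3)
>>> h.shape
(3, 3)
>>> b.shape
(13, 11, 7, 3)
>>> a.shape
(3, 11, 3)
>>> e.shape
(3, 7, 13)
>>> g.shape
(11, 13, 3, 7)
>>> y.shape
(3, 7)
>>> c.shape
(3, 11, 7)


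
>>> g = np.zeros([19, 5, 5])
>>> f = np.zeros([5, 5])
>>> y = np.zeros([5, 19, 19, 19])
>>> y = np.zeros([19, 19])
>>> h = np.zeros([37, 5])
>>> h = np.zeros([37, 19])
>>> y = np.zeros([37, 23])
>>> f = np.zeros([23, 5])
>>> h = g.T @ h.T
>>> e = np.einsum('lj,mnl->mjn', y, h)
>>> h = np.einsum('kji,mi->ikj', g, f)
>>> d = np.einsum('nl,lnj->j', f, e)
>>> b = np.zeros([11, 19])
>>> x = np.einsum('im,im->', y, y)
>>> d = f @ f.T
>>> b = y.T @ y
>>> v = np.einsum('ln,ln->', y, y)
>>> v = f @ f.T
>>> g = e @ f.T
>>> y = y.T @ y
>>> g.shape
(5, 23, 23)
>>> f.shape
(23, 5)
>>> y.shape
(23, 23)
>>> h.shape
(5, 19, 5)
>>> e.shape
(5, 23, 5)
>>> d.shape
(23, 23)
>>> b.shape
(23, 23)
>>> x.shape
()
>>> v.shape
(23, 23)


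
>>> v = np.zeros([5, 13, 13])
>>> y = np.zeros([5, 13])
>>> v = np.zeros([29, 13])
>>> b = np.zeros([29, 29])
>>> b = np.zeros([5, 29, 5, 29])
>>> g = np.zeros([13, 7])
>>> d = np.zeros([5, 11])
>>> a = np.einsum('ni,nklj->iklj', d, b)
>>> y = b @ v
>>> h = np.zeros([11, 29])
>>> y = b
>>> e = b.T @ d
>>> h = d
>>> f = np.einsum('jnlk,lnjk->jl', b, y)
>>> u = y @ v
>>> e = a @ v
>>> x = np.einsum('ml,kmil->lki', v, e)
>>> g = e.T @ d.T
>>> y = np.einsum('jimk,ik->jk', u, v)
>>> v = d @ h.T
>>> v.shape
(5, 5)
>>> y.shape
(5, 13)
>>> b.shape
(5, 29, 5, 29)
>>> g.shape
(13, 5, 29, 5)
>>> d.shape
(5, 11)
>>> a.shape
(11, 29, 5, 29)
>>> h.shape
(5, 11)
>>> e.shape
(11, 29, 5, 13)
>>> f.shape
(5, 5)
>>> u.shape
(5, 29, 5, 13)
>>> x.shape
(13, 11, 5)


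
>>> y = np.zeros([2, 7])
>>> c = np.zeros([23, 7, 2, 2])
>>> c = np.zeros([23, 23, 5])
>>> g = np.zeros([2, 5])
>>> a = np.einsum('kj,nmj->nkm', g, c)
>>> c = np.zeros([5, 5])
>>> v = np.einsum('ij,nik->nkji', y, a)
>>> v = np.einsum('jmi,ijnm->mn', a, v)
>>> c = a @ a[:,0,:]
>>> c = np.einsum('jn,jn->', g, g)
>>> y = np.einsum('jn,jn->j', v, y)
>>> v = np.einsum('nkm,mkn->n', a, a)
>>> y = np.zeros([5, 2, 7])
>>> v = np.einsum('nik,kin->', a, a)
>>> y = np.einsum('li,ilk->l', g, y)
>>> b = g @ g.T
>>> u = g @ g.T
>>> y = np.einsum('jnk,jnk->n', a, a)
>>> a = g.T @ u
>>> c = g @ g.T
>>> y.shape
(2,)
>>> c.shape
(2, 2)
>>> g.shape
(2, 5)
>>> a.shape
(5, 2)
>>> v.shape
()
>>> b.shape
(2, 2)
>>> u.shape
(2, 2)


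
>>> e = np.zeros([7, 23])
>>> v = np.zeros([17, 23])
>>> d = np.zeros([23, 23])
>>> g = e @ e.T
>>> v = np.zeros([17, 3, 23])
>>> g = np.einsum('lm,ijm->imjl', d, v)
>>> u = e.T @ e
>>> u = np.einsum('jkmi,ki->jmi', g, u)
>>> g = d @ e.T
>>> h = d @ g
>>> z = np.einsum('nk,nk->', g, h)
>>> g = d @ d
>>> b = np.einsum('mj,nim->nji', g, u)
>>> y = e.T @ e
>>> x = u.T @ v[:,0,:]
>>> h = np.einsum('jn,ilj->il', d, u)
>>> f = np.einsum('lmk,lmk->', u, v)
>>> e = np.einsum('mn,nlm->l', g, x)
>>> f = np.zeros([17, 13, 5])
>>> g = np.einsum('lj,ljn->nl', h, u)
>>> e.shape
(3,)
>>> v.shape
(17, 3, 23)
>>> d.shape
(23, 23)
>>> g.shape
(23, 17)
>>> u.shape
(17, 3, 23)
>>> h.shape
(17, 3)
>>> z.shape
()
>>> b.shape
(17, 23, 3)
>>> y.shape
(23, 23)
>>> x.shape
(23, 3, 23)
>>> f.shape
(17, 13, 5)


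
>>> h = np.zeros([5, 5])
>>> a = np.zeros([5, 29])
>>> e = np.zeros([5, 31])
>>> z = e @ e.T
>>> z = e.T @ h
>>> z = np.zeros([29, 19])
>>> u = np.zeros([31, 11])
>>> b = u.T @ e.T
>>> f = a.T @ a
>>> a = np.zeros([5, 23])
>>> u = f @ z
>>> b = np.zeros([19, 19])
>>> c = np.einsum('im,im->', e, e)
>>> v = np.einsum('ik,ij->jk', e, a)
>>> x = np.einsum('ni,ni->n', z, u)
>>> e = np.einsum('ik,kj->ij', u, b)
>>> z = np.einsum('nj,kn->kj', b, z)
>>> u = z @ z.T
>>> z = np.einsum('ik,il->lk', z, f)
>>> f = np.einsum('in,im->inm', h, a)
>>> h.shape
(5, 5)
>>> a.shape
(5, 23)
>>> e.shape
(29, 19)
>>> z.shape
(29, 19)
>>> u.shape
(29, 29)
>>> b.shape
(19, 19)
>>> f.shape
(5, 5, 23)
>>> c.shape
()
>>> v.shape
(23, 31)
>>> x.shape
(29,)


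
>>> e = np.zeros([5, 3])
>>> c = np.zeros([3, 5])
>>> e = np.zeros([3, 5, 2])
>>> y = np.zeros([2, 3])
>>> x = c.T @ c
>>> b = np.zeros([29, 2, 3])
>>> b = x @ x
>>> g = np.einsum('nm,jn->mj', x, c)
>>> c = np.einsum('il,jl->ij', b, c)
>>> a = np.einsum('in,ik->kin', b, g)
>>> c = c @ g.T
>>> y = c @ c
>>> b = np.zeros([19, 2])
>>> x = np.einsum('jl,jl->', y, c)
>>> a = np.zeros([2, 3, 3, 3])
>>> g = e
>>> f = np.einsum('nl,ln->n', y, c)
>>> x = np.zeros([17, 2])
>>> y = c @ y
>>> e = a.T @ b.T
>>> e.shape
(3, 3, 3, 19)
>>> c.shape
(5, 5)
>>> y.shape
(5, 5)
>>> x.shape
(17, 2)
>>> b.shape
(19, 2)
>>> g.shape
(3, 5, 2)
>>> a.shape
(2, 3, 3, 3)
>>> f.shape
(5,)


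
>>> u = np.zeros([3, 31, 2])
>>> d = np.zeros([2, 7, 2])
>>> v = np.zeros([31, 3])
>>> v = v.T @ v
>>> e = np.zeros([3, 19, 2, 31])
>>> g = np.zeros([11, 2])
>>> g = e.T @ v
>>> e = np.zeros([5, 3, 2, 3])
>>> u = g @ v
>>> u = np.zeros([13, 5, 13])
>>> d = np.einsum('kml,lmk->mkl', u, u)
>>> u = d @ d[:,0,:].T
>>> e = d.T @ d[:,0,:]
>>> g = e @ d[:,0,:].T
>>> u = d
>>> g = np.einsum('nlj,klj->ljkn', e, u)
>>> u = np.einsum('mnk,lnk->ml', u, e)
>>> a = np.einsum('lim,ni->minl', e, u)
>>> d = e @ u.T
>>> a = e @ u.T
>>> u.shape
(5, 13)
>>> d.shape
(13, 13, 5)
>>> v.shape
(3, 3)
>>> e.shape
(13, 13, 13)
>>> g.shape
(13, 13, 5, 13)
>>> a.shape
(13, 13, 5)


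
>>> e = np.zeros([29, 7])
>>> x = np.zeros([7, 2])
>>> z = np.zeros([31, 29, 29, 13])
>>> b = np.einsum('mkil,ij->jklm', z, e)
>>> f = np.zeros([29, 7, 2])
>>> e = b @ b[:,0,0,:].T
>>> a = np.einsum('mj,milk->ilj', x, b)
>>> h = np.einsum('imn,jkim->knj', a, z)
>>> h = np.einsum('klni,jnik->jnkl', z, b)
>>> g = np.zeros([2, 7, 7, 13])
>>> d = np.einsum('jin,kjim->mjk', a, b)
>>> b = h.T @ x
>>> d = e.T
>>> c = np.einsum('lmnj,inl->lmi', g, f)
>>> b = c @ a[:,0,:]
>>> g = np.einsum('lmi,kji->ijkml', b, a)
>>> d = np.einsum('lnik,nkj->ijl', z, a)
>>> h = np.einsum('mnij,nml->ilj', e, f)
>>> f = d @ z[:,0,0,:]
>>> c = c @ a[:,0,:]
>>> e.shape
(7, 29, 13, 7)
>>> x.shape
(7, 2)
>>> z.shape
(31, 29, 29, 13)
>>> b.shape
(2, 7, 2)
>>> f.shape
(29, 2, 13)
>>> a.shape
(29, 13, 2)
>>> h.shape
(13, 2, 7)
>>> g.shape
(2, 13, 29, 7, 2)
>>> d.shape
(29, 2, 31)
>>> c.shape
(2, 7, 2)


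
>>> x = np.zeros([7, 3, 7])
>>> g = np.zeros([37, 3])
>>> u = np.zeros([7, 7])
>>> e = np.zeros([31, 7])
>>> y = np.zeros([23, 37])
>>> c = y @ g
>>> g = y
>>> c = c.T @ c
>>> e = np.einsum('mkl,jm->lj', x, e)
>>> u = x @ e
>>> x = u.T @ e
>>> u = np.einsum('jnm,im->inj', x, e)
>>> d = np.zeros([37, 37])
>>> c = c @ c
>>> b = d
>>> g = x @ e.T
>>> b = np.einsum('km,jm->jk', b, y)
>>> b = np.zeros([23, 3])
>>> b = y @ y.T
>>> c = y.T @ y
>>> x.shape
(31, 3, 31)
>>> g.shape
(31, 3, 7)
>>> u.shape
(7, 3, 31)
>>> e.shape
(7, 31)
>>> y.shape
(23, 37)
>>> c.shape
(37, 37)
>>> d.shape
(37, 37)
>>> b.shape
(23, 23)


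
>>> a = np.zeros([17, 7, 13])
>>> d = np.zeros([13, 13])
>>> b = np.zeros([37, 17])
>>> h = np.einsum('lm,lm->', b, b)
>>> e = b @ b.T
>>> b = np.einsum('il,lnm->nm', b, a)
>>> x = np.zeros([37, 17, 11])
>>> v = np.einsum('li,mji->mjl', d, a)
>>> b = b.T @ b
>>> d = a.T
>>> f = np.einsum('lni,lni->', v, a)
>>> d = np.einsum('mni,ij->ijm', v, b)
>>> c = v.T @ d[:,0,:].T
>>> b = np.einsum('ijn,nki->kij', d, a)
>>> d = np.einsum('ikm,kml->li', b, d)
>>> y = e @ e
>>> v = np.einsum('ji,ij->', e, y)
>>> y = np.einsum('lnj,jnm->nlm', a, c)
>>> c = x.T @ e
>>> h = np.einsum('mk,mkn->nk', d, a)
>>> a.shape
(17, 7, 13)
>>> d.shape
(17, 7)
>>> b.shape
(7, 13, 13)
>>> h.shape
(13, 7)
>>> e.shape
(37, 37)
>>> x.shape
(37, 17, 11)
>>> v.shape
()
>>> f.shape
()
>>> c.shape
(11, 17, 37)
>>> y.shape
(7, 17, 13)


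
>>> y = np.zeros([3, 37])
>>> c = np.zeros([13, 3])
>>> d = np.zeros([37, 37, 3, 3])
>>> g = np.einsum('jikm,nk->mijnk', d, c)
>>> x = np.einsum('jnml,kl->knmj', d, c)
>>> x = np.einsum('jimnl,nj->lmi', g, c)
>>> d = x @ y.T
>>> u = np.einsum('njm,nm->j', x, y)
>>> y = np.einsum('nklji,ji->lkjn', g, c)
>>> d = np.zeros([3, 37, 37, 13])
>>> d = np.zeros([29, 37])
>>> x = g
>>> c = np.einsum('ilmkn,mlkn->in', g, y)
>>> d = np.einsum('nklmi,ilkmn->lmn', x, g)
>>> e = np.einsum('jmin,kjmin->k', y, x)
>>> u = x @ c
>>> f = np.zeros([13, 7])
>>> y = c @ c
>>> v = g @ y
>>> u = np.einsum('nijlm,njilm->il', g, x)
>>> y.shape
(3, 3)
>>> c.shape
(3, 3)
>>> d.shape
(37, 13, 3)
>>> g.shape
(3, 37, 37, 13, 3)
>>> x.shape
(3, 37, 37, 13, 3)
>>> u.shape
(37, 13)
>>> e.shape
(3,)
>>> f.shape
(13, 7)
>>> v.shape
(3, 37, 37, 13, 3)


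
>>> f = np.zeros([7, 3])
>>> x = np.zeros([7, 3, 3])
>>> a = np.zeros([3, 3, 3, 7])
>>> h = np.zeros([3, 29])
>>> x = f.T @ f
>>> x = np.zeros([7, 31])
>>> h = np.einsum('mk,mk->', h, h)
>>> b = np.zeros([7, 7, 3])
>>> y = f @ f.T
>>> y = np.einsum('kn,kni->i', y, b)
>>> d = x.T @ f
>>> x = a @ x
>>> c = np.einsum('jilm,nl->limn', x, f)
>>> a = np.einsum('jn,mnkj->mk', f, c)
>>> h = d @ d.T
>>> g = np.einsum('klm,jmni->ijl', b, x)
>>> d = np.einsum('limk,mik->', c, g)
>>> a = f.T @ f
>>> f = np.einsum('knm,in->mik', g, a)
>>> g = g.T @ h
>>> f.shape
(7, 3, 31)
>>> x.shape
(3, 3, 3, 31)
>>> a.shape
(3, 3)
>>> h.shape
(31, 31)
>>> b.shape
(7, 7, 3)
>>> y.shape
(3,)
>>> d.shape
()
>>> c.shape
(3, 3, 31, 7)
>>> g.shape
(7, 3, 31)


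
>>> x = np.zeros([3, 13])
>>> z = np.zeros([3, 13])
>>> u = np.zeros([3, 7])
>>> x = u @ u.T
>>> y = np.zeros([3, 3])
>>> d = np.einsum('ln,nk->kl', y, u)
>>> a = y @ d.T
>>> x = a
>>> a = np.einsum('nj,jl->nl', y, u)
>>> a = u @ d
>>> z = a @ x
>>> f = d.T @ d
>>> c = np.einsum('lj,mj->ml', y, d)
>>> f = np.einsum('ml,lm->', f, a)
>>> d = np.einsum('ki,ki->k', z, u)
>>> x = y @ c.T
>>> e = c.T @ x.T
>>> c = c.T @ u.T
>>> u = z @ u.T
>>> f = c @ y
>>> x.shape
(3, 7)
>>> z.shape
(3, 7)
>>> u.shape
(3, 3)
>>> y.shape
(3, 3)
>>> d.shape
(3,)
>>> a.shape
(3, 3)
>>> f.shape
(3, 3)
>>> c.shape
(3, 3)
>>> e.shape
(3, 3)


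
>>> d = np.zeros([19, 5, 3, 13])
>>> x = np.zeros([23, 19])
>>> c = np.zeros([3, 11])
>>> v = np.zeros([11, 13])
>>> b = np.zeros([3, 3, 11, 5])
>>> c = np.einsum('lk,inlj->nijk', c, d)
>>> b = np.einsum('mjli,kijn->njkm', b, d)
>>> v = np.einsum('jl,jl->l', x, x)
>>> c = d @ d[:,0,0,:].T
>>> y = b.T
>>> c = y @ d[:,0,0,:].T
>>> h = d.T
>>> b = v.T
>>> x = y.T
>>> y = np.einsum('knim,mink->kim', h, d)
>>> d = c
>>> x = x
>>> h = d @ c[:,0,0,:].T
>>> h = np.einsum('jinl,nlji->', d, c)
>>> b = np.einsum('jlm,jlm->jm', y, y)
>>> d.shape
(3, 19, 3, 19)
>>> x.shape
(13, 3, 19, 3)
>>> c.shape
(3, 19, 3, 19)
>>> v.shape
(19,)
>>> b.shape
(13, 19)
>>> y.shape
(13, 5, 19)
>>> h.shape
()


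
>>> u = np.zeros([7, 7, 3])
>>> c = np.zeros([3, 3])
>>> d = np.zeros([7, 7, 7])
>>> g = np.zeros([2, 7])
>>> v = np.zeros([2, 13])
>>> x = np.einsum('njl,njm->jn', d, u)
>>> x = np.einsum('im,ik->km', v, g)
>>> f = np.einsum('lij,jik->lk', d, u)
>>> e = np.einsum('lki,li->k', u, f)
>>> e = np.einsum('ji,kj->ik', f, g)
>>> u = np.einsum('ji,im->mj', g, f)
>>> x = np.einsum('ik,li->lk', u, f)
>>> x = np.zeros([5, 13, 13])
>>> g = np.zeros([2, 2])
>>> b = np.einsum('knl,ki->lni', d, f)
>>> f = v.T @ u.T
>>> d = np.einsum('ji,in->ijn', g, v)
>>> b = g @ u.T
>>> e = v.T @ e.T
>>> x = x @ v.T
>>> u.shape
(3, 2)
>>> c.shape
(3, 3)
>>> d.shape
(2, 2, 13)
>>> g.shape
(2, 2)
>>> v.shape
(2, 13)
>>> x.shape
(5, 13, 2)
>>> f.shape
(13, 3)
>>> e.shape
(13, 3)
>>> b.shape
(2, 3)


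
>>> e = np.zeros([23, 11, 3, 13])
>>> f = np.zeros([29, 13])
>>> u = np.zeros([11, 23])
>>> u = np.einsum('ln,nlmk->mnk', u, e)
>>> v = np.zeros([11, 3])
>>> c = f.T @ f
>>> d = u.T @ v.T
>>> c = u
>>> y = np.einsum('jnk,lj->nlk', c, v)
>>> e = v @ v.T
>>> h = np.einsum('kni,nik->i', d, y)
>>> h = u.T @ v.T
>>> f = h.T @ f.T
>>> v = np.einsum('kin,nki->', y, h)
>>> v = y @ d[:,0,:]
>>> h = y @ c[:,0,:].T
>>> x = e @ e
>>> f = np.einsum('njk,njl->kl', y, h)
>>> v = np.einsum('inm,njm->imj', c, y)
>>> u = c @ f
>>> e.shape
(11, 11)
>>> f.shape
(13, 3)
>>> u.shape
(3, 23, 3)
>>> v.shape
(3, 13, 11)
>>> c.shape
(3, 23, 13)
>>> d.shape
(13, 23, 11)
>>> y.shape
(23, 11, 13)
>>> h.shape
(23, 11, 3)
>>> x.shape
(11, 11)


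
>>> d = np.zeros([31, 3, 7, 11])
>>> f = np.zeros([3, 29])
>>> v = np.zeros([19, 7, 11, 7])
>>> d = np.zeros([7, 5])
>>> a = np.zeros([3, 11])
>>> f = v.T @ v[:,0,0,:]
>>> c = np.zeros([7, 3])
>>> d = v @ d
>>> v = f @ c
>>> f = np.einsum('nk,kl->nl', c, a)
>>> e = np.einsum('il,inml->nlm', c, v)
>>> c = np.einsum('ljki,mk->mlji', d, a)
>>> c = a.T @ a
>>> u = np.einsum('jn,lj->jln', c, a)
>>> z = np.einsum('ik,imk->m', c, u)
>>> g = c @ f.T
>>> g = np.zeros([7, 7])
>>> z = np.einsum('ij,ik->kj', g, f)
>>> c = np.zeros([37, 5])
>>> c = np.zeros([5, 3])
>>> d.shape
(19, 7, 11, 5)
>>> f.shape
(7, 11)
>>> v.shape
(7, 11, 7, 3)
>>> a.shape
(3, 11)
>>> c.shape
(5, 3)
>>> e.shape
(11, 3, 7)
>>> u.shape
(11, 3, 11)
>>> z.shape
(11, 7)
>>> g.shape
(7, 7)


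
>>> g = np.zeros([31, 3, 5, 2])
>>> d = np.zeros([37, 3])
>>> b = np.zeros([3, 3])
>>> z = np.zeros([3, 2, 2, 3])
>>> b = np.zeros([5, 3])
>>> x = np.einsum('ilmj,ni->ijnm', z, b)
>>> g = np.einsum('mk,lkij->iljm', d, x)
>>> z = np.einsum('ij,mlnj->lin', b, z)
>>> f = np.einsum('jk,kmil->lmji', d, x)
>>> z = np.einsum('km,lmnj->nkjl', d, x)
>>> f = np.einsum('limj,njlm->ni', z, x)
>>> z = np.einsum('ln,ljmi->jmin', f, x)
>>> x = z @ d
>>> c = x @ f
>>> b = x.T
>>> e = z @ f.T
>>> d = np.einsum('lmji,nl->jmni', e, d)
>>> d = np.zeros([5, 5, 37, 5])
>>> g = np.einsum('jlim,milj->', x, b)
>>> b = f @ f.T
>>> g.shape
()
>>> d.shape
(5, 5, 37, 5)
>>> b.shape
(3, 3)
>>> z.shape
(3, 5, 2, 37)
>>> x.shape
(3, 5, 2, 3)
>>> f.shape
(3, 37)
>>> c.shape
(3, 5, 2, 37)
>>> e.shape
(3, 5, 2, 3)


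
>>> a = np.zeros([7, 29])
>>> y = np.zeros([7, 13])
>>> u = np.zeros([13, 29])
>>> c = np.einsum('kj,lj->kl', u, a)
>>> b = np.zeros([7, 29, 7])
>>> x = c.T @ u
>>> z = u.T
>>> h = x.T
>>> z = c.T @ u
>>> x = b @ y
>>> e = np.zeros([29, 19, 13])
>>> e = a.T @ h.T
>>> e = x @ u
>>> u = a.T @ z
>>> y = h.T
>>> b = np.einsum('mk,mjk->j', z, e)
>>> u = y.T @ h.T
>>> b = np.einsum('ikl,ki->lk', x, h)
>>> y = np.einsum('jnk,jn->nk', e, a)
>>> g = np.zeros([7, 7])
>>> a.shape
(7, 29)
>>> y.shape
(29, 29)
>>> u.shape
(29, 29)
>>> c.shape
(13, 7)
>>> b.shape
(13, 29)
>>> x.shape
(7, 29, 13)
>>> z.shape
(7, 29)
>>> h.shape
(29, 7)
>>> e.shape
(7, 29, 29)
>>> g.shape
(7, 7)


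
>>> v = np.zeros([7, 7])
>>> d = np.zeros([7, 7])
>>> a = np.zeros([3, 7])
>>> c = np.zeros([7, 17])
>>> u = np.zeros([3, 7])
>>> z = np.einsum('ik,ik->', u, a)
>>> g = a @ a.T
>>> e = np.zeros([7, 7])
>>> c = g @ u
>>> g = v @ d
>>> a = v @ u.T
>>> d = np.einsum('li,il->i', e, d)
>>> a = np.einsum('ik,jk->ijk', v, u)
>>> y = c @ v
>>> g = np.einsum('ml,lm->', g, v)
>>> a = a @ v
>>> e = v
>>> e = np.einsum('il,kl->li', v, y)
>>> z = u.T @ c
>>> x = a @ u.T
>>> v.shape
(7, 7)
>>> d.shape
(7,)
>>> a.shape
(7, 3, 7)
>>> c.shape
(3, 7)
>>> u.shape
(3, 7)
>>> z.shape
(7, 7)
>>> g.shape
()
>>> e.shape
(7, 7)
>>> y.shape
(3, 7)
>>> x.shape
(7, 3, 3)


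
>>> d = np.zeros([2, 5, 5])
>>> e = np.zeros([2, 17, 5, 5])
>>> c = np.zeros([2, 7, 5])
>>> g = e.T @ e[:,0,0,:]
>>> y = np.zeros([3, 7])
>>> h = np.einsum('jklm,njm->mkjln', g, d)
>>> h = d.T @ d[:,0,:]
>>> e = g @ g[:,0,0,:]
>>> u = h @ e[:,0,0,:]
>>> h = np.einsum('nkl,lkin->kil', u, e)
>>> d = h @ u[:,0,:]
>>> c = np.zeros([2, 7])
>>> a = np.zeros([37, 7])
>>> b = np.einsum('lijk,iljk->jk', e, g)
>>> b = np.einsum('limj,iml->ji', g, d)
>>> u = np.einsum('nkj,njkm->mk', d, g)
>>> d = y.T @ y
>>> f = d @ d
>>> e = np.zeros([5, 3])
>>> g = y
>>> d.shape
(7, 7)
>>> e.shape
(5, 3)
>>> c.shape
(2, 7)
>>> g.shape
(3, 7)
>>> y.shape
(3, 7)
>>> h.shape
(5, 17, 5)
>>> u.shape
(5, 17)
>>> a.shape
(37, 7)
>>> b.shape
(5, 5)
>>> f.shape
(7, 7)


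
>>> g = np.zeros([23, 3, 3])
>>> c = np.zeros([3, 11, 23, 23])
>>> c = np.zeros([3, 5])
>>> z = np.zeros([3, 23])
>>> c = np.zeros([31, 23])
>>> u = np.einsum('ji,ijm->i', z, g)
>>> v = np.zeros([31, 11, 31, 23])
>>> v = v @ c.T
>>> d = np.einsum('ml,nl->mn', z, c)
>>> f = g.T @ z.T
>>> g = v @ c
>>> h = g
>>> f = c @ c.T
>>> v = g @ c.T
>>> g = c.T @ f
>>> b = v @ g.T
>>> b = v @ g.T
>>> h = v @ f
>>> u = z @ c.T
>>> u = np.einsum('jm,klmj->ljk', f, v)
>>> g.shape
(23, 31)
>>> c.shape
(31, 23)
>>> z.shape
(3, 23)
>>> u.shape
(11, 31, 31)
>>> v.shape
(31, 11, 31, 31)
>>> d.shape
(3, 31)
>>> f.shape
(31, 31)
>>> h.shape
(31, 11, 31, 31)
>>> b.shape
(31, 11, 31, 23)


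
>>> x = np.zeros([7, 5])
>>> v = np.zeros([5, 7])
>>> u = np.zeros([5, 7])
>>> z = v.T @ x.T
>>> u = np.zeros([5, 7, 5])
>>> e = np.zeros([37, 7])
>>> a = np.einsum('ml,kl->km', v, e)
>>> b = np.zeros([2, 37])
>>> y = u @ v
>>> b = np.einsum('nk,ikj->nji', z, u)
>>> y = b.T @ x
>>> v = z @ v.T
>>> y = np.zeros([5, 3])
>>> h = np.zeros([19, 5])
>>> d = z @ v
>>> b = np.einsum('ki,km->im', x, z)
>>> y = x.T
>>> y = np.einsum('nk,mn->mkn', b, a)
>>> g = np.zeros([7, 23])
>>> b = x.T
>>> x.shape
(7, 5)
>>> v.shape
(7, 5)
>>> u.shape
(5, 7, 5)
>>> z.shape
(7, 7)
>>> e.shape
(37, 7)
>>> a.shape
(37, 5)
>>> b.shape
(5, 7)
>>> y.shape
(37, 7, 5)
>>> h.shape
(19, 5)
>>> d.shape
(7, 5)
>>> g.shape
(7, 23)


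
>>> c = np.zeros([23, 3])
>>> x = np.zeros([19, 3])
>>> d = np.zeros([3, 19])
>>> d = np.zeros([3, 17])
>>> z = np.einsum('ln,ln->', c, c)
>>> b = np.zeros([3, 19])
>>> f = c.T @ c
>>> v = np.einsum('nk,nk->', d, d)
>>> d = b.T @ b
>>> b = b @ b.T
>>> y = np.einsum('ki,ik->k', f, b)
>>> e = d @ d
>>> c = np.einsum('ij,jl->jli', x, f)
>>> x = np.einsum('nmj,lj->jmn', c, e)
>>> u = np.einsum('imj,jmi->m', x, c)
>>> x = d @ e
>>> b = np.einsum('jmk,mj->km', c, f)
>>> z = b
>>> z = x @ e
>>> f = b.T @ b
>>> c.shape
(3, 3, 19)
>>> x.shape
(19, 19)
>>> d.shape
(19, 19)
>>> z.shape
(19, 19)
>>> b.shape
(19, 3)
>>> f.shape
(3, 3)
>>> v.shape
()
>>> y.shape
(3,)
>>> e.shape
(19, 19)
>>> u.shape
(3,)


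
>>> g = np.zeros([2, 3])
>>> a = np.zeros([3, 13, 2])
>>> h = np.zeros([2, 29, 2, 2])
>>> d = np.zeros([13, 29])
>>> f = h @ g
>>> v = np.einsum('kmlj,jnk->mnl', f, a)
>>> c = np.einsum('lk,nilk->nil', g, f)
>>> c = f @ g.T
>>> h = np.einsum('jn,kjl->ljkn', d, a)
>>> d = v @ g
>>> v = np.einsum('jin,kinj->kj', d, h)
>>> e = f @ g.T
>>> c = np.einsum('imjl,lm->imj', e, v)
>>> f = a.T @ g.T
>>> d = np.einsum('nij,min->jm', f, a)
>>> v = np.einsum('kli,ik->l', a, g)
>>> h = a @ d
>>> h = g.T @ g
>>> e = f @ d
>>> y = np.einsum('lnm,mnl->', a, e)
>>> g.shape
(2, 3)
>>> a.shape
(3, 13, 2)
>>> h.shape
(3, 3)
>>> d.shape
(2, 3)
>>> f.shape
(2, 13, 2)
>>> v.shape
(13,)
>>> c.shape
(2, 29, 2)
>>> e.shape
(2, 13, 3)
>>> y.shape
()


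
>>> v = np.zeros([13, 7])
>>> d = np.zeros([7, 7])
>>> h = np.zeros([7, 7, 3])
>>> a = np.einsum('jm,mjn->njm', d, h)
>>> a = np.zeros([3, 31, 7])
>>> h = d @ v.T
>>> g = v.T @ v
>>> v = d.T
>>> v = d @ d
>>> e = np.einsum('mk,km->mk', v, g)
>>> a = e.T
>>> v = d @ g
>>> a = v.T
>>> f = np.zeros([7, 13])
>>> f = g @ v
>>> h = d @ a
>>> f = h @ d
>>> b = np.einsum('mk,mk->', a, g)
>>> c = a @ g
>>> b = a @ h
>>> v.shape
(7, 7)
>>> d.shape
(7, 7)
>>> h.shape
(7, 7)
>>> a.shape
(7, 7)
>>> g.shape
(7, 7)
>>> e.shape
(7, 7)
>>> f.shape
(7, 7)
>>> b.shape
(7, 7)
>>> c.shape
(7, 7)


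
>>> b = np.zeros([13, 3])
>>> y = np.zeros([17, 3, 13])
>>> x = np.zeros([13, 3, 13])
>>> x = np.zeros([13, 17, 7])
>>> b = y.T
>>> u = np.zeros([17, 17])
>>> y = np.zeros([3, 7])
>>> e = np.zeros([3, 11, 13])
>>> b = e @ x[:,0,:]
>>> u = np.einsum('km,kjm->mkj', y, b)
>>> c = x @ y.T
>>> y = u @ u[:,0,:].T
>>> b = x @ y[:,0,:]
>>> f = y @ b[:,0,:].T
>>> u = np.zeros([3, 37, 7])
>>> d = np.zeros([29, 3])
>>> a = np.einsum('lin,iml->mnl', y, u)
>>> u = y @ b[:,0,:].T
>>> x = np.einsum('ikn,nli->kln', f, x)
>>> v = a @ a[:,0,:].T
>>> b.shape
(13, 17, 7)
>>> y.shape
(7, 3, 7)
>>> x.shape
(3, 17, 13)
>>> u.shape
(7, 3, 13)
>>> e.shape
(3, 11, 13)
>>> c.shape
(13, 17, 3)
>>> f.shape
(7, 3, 13)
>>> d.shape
(29, 3)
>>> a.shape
(37, 7, 7)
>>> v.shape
(37, 7, 37)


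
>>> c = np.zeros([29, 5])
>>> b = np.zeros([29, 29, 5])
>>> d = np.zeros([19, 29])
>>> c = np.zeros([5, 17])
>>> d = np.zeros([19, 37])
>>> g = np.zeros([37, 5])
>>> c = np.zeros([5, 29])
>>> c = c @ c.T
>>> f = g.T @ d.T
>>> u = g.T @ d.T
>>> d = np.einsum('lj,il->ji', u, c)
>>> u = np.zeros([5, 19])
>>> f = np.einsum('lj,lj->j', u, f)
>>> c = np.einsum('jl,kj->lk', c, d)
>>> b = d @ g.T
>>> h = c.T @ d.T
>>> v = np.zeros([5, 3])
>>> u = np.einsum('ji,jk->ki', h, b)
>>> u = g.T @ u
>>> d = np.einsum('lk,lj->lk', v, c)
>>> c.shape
(5, 19)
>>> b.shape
(19, 37)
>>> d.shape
(5, 3)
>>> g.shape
(37, 5)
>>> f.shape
(19,)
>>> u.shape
(5, 19)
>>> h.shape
(19, 19)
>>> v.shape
(5, 3)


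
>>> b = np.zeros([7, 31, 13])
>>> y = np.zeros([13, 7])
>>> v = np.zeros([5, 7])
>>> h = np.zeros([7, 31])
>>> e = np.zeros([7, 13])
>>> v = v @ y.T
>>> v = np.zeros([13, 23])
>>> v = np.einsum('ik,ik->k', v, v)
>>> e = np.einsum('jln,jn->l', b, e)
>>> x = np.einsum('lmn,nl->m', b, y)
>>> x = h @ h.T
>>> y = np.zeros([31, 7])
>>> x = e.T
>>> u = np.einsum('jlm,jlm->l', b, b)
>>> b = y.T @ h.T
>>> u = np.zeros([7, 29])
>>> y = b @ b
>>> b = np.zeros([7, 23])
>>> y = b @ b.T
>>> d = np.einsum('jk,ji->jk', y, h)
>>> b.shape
(7, 23)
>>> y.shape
(7, 7)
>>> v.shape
(23,)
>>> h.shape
(7, 31)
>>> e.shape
(31,)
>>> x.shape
(31,)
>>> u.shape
(7, 29)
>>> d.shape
(7, 7)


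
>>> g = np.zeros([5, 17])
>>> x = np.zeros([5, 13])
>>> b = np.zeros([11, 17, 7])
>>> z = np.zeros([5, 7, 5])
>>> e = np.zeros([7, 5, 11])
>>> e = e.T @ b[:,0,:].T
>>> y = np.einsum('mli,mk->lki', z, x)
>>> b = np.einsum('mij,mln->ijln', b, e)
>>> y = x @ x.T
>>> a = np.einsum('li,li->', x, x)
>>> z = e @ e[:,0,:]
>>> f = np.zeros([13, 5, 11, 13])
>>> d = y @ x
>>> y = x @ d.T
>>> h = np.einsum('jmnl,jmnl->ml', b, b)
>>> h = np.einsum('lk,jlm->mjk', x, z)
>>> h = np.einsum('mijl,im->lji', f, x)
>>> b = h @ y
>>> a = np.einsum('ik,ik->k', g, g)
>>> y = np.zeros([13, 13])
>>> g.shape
(5, 17)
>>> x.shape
(5, 13)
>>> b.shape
(13, 11, 5)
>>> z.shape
(11, 5, 11)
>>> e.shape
(11, 5, 11)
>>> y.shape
(13, 13)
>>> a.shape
(17,)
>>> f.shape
(13, 5, 11, 13)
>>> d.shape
(5, 13)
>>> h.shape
(13, 11, 5)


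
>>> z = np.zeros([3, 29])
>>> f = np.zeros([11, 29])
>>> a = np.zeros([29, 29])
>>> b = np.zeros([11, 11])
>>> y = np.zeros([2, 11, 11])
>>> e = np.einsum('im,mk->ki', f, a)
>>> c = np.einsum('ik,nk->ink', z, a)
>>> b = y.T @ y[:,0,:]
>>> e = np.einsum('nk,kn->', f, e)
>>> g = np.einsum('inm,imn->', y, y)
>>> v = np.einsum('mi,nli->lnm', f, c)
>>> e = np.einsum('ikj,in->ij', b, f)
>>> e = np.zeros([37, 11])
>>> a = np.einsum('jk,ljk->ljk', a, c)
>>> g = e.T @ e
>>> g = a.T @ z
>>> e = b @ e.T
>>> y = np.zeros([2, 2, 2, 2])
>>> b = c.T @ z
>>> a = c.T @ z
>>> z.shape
(3, 29)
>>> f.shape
(11, 29)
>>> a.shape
(29, 29, 29)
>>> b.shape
(29, 29, 29)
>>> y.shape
(2, 2, 2, 2)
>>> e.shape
(11, 11, 37)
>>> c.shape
(3, 29, 29)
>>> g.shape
(29, 29, 29)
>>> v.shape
(29, 3, 11)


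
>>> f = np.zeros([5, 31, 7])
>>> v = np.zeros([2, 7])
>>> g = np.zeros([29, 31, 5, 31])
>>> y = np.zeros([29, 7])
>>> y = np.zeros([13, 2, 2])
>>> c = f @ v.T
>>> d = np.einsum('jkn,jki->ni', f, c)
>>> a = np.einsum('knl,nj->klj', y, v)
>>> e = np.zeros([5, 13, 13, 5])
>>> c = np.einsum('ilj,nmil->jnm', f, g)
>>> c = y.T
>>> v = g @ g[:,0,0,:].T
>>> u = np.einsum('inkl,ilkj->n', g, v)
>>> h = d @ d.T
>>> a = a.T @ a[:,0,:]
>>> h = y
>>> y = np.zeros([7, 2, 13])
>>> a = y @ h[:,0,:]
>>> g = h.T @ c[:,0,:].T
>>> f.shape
(5, 31, 7)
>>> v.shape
(29, 31, 5, 29)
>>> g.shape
(2, 2, 2)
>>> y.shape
(7, 2, 13)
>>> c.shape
(2, 2, 13)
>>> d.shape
(7, 2)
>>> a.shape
(7, 2, 2)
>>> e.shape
(5, 13, 13, 5)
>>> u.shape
(31,)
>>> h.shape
(13, 2, 2)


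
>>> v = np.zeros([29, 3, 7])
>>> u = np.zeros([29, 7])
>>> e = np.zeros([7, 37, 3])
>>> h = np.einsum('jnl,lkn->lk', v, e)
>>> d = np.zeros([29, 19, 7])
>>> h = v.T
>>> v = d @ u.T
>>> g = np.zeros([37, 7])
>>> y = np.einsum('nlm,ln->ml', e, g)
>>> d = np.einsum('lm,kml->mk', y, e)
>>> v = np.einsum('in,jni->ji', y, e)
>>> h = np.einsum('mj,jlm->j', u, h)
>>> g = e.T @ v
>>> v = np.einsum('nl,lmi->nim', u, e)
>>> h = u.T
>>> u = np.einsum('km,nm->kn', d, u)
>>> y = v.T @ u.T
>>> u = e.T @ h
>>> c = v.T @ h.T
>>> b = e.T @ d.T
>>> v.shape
(29, 3, 37)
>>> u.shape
(3, 37, 29)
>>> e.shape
(7, 37, 3)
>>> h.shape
(7, 29)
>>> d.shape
(37, 7)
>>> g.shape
(3, 37, 3)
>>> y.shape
(37, 3, 37)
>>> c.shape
(37, 3, 7)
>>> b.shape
(3, 37, 37)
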